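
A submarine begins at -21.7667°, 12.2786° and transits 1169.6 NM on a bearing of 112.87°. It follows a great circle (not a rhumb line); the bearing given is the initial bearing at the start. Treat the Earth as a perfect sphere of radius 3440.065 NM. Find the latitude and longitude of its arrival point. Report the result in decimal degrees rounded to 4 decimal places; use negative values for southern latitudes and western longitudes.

latitude -28.0320°, longitude 32.6500°

Central angle δ = d/R = 0.339994 rad.
Converting: φ₁ = -0.379901 rad, θ = 1.969953 rad.
Applying the spherical law of cosines for sides, sin φ₂ = sin φ₁ cos δ + cos φ₁ sin δ cos θ = -0.469965, so φ₂ = -28.0320°.
For the longitude increment, Δλ = atan2( sin θ sin δ cos φ₁, cos δ − sin φ₁ sin φ₂ ) = atan2(0.285358, 0.768481) = 20.3714°.
λ₂ = 12.2786° + 20.3714° = 32.6500°.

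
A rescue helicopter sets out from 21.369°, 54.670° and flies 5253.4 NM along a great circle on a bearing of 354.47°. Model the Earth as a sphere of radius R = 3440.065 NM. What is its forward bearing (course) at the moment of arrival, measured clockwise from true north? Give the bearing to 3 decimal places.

final bearing 195.502°

Central angle δ = d/R = 1.527122 rad.
Converting: φ₁ = 0.372959 rad, θ = 6.186669 rad.
sin φ₂ = sin φ₁ cos δ + cos φ₁ sin δ cos θ = (0.364373)(0.043660) + (0.931253)(0.999046)(0.995346) = 0.941944
φ₂ = asin(0.941944) = 1.228373 rad = 70.381°.
Δλ = atan2( sin θ sin δ cos φ₁ , cos δ − sin φ₁ sin φ₂ ) = atan2(-0.089656, -0.299559) = -2.850783 rad = -163.338°.
λ₂ = 54.670° + -163.338° = -108.668°.
The forward bearing on arrival equals the back-azimuth from the destination plus 180°.
Back-azimuth from P₂ (70.381°, -108.668°) to P₁ (21.369°, 54.670°), with Δλ' = λ₁ − λ₂ = 163.338°: atan2( sin Δλ' cos φ₁ , cos φ₂ sin φ₁ − sin φ₂ cos φ₁ cos Δλ' ) = 15.502°.
Final bearing = (15.502° + 180°) mod 360° = 195.502°.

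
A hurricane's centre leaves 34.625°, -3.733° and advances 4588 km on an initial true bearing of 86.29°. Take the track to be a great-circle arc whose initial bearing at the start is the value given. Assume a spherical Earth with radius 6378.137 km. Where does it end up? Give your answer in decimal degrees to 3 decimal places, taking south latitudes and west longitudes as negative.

latitude 27.549°, longitude 44.134°

δ = 4588/6378.137 = 0.719332 rad (41.2147°).
Converting: φ₁ = 0.604320 rad, θ = 1.506045 rad.
Destination latitude: φ₂ = arcsin( sin φ₁ cos δ + cos φ₁ sin δ cos θ ) = arcsin(0.462511) = 27.549°.
For the longitude increment, Δλ = atan2( sin θ sin δ cos φ₁, cos δ − sin φ₁ sin φ₂ ) = atan2(0.541051, 0.489446) = 47.867°.
λ₂ = -3.733° + 47.867° = 44.134°.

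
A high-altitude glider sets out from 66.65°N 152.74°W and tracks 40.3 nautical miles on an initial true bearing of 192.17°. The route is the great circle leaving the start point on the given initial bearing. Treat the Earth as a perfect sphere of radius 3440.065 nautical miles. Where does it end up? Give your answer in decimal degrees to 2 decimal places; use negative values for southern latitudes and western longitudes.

Central angle δ = d/R = 0.011715 rad.
Converting: φ₁ = 1.163262 rad, θ = 3.353999 rad.
Applying the spherical law of cosines for sides, sin φ₂ = sin φ₁ cos δ + cos φ₁ sin δ cos θ = 0.913499, so φ₂ = 65.99°.
For the longitude increment, Δλ = atan2( sin θ sin δ cos φ₁, cos δ − sin φ₁ sin φ₂ ) = atan2(-0.000979, 0.161247) = -0.35°.
λ₂ = -152.74° + -0.35° = -153.09°.

latitude 65.99°, longitude -153.09°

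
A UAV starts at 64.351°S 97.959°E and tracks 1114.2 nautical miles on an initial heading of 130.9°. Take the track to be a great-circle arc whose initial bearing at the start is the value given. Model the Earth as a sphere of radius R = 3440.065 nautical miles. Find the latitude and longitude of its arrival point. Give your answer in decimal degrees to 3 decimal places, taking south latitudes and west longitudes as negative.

latitude -70.872°, longitude 145.191°

The arc subtends δ = 1114.2/3440.065 = 0.323889 rad at the centre.
Converting: φ₁ = -1.123137 rad, θ = 2.284636 rad.
Applying the spherical law of cosines for sides, sin φ₂ = sin φ₁ cos δ + cos φ₁ sin δ cos θ = -0.944788, so φ₂ = -70.872°.
Δλ = atan2( sin θ sin δ cos φ₁ , cos δ − sin φ₁ sin φ₂ ) = atan2(0.104126, 0.096314) = 0.824351 rad = 47.232°.
Hence λ₂ = 97.959° + 47.232° = 145.191°.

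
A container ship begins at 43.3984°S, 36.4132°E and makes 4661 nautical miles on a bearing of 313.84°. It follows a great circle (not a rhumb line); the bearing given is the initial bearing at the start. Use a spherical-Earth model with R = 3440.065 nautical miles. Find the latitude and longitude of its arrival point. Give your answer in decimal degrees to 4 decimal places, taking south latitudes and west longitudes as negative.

δ = 4661/3440.065 = 1.354916 rad (77.6310°).
Converting: φ₁ = -0.757445 rad, θ = 5.477541 rad.
Applying the spherical law of cosines for sides, sin φ₂ = sin φ₁ cos δ + cos φ₁ sin δ cos θ = 0.344416, so φ₂ = 20.1462°.
Then Δλ = atan2(-0.511911, 0.450844) = -0.848742 rad, from sin θ sin δ cos φ₁ over cos δ − sin φ₁ sin φ₂.
λ₂ = 36.4132° + -48.6293° = -12.2161°.

latitude 20.1462°, longitude -12.2161°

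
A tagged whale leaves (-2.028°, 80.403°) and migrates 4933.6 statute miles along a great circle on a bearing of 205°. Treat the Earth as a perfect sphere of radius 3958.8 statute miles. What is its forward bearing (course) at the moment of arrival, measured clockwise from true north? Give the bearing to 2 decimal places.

final bearing 238.85°

Central angle δ = d/R = 1.246236 rad.
Converting: φ₁ = -0.035395 rad, θ = 3.577925 rad.
Destination latitude: φ₂ = arcsin( sin φ₁ cos δ + cos φ₁ sin δ cos θ ) = arcsin(-0.869737) = -60.428°.
For the longitude increment, Δλ = atan2( sin θ sin δ cos φ₁, cos δ − sin φ₁ sin φ₂ ) = atan2(-0.400303, 0.288114) = -54.256°.
λ₂ = λ₁ + Δλ = 26.147°.
The forward bearing on arrival equals the back-azimuth from the destination plus 180°.
Back-azimuth from P₂ (-60.43°, 26.15°) to P₁ (-2.03°, 80.40°), with Δλ' = λ₁ − λ₂ = 54.26°: atan2( sin Δλ' cos φ₁ , cos φ₂ sin φ₁ − sin φ₂ cos φ₁ cos Δλ' ) = 58.85°.
Final bearing = (58.85° + 180°) mod 360° = 238.85°.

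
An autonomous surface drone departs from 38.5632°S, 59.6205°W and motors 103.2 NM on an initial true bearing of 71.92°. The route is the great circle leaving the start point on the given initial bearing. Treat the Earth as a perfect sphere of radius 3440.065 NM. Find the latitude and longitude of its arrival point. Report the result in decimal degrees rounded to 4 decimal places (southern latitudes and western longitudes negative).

Angular distance δ = d/R = 103.2 / 3440.065 = 0.029999 rad.
Start latitude φ₁ = -0.673055 rad; initial bearing θ = 1.255241 rad.
Applying the spherical law of cosines for sides, sin φ₂ = sin φ₁ cos δ + cos φ₁ sin δ cos θ = -0.615818, so φ₂ = -38.0114°.
Then Δλ = atan2(0.022296, 0.615663) = 0.036198 rad, from sin θ sin δ cos φ₁ over cos δ − sin φ₁ sin φ₂.
Hence λ₂ = -59.6205° + 2.0740° = -57.5465°.

latitude -38.0114°, longitude -57.5465°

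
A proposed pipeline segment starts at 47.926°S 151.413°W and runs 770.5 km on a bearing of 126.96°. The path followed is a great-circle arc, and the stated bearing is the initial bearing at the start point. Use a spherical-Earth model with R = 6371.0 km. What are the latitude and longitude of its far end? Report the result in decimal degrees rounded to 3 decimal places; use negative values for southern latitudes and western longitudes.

The arc subtends δ = 770.5/6371 = 0.120939 rad at the centre.
Start latitude φ₁ = -0.836466 rad; initial bearing θ = 2.215870 rad.
Destination latitude: φ₂ = arcsin( sin φ₁ cos δ + cos φ₁ sin δ cos θ ) = arcsin(-0.785465) = -51.764°.
Δλ = atan2( sin θ sin δ cos φ₁ , cos δ − sin φ₁ sin φ₂ ) = atan2(0.064598, 0.409661) = 0.156398 rad = 8.961°.
λ₂ = λ₁ + Δλ = -142.452°.

latitude -51.764°, longitude -142.452°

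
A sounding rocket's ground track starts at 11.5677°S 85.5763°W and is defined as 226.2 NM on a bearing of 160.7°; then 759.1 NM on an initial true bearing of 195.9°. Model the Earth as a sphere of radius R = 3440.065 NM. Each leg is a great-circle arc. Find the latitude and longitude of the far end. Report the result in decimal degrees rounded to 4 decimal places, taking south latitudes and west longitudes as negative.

latitude -27.2413°, longitude -88.1545°

Apply the spherical direct solution leg by leg, carrying full precision between legs.
Leg 1: from (-11.5677°, -85.5763°), δ = 226.2/3440.065 = 0.065755 rad, θ = 160.7° → φ = -15.1203°, λ = -84.2873°.
Leg 2: from (-15.1203°, -84.2873°), δ = 759.1/3440.065 = 0.220664 rad, θ = 195.9° → φ = -27.2413°, λ = -88.1545°.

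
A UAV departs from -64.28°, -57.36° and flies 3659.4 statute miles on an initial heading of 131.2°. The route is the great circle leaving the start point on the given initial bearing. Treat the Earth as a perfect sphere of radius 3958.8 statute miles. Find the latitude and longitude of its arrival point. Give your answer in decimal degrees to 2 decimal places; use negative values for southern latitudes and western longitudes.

latitude -50.43°, longitude 52.11°

Central angle δ = d/R = 0.924371 rad.
Start latitude φ₁ = -1.121898 rad; initial bearing θ = 2.289872 rad.
Applying the spherical law of cosines for sides, sin φ₂ = sin φ₁ cos δ + cos φ₁ sin δ cos θ = -0.770841, so φ₂ = -50.43°.
Δλ = atan2( sin θ sin δ cos φ₁ , cos δ − sin φ₁ sin φ₂ ) = atan2(0.260649, -0.092134) = 1.910567 rad = 109.47°.
λ₂ = λ₁ + Δλ = 52.11°.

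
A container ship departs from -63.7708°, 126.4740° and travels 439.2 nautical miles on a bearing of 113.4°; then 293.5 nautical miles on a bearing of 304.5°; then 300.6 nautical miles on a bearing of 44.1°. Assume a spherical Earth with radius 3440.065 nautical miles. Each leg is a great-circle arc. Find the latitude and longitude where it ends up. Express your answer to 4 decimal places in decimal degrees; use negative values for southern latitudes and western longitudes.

latitude -58.9682°, longitude 140.9776°

Apply the spherical direct solution leg by leg, carrying full precision between legs.
Leg 1: from (-63.7708°, 126.4740°), δ = 439.2/3440.065 = 0.127672 rad, θ = 113.4° → φ = -65.7945°, λ = 143.0329°.
Leg 2: from (-65.7945°, 143.0329°), δ = 293.5/3440.065 = 0.085318 rad, θ = 304.5° → φ = -62.7446°, λ = 134.2119°.
Leg 3: from (-62.7446°, 134.2119°), δ = 300.6/3440.065 = 0.087382 rad, θ = 44.1° → φ = -58.9682°, λ = 140.9776°.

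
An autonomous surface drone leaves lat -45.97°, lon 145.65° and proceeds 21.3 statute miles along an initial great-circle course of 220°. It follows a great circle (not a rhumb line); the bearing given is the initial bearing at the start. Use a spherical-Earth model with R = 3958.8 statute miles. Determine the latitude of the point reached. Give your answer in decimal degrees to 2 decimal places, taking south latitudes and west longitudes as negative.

latitude -46.21°

δ = 21.3/3958.8 = 0.005380 rad (0.3083°).
Start latitude φ₁ = -0.802328 rad; initial bearing θ = 3.839724 rad.
sin φ₂ = sin φ₁ cos δ + cos φ₁ sin δ cos θ = (-0.718976)(0.999986) + (0.695035)(0.005380)(-0.766044) = -0.721830
φ₂ = asin(-0.721830) = -0.806443 rad = -46.21°.
Then Δλ = atan2(-0.002404, 0.481007) = -0.004997 rad, from sin θ sin δ cos φ₁ over cos δ − sin φ₁ sin φ₂.
λ₂ = 145.65° + -0.29° = 145.36°.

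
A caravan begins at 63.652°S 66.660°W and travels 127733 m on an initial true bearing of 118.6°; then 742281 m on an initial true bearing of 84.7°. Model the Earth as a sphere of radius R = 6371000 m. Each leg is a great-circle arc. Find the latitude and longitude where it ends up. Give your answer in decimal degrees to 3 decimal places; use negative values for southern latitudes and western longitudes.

Apply the spherical direct solution leg by leg, carrying full precision between legs.
Leg 1: from (-63.652°, -66.660°), δ = 127733/6371000 = 0.020049 rad, θ = 118.6° → φ = -64.184°, λ = -64.344°.
Leg 2: from (-64.184°, -64.344°), δ = 742281/6371000 = 0.116509 rad, θ = 84.7° → φ = -62.800°, λ = -49.675°.

latitude -62.800°, longitude -49.675°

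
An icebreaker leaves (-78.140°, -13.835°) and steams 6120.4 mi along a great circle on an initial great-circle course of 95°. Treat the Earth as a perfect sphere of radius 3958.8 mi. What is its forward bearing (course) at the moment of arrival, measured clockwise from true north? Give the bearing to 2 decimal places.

final bearing 11.82°

Angular distance δ = d/R = 6120.4 / 3958.8 = 1.546024 rad.
Start latitude φ₁ = -1.363800 rad; initial bearing θ = 1.658063 rad.
Destination latitude: φ₂ = arcsin( sin φ₁ cos δ + cos φ₁ sin δ cos θ ) = arcsin(-0.042148) = -2.416°.
Δλ = atan2( sin θ sin δ cos φ₁ , cos δ − sin φ₁ sin φ₂ ) = atan2(0.204676, -0.016478) = 1.651132 rad = 94.603°.
λ₂ = λ₁ + Δλ = 80.768°.
The forward bearing on arrival equals the back-azimuth from the destination plus 180°.
Back-azimuth from P₂ (-2.42°, 80.77°) to P₁ (-78.14°, -13.84°), with Δλ' = λ₁ − λ₂ = -94.60°: atan2( sin Δλ' cos φ₁ , cos φ₂ sin φ₁ − sin φ₂ cos φ₁ cos Δλ' ) = 191.82°.
Final bearing = (191.82° + 180°) mod 360° = 11.82°.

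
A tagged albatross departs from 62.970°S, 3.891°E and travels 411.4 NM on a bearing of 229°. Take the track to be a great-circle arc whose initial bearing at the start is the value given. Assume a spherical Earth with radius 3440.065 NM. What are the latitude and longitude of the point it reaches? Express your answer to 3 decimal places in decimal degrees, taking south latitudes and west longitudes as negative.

Central angle δ = d/R = 0.119591 rad.
Start latitude φ₁ = -1.099034 rad; initial bearing θ = 3.996804 rad.
Applying the spherical law of cosines for sides, sin φ₂ = sin φ₁ cos δ + cos φ₁ sin δ cos θ = -0.919978, so φ₂ = -66.923°.
Then Δλ = atan2(-0.040920, 0.173370) = -0.231784 rad, from sin θ sin δ cos φ₁ over cos δ − sin φ₁ sin φ₂.
Hence λ₂ = 3.891° + -13.280° = -9.389°.

latitude -66.923°, longitude -9.389°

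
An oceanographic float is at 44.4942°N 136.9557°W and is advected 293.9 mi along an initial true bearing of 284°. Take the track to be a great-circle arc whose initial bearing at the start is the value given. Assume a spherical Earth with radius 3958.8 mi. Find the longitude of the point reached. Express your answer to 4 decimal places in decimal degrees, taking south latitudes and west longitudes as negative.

longitude -142.8359°

δ = 293.9/3958.8 = 0.074240 rad (4.2536°).
Start latitude φ₁ = 0.776570 rad; initial bearing θ = 4.956735 rad.
sin φ₂ = sin φ₁ cos δ + cos φ₁ sin δ cos θ = (0.700837)(0.997246) + (0.713321)(0.074171)(0.241922) = 0.711706
φ₂ = asin(0.711706) = 0.791924 rad = 45.3739°.
Δλ = atan2( sin θ sin δ cos φ₁ , cos δ − sin φ₁ sin φ₂ ) = atan2(-0.051337, 0.498455) = -0.102629 rad = -5.8802°.
Hence λ₂ = -136.9557° + -5.8802° = -142.8359°.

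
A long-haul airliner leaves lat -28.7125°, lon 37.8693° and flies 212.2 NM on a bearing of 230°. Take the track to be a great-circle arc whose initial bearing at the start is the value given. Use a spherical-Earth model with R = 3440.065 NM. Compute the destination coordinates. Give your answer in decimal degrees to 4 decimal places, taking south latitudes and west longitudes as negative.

latitude -30.9476°, longitude 34.7129°

The arc subtends δ = 212.2/3440.065 = 0.061685 rad at the centre.
Converting: φ₁ = -0.501128 rad, θ = 4.014257 rad.
Applying the spherical law of cosines for sides, sin φ₂ = sin φ₁ cos δ + cos φ₁ sin δ cos θ = -0.514254, so φ₂ = -30.9476°.
For the longitude increment, Δλ = atan2( sin θ sin δ cos φ₁, cos δ − sin φ₁ sin φ₂ ) = atan2(-0.041417, 0.751043) = -3.1564°.
λ₂ = λ₁ + Δλ = 34.7129°.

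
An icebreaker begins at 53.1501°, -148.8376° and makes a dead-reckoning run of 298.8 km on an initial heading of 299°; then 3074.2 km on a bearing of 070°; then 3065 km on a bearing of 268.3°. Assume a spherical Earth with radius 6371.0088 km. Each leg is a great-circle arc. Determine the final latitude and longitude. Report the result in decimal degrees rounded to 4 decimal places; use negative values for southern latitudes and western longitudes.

latitude 45.4243°, longitude -145.6776°

Apply the spherical direct solution leg by leg, carrying full precision between legs.
Leg 1: from (53.1501°, -148.8376°), δ = 298.8/6371.0088 = 0.046900 rad, θ = 299° → φ = 54.3862°, λ = -152.8755°.
Leg 2: from (54.3862°, -152.8755°), δ = 3074.2/6371.0088 = 0.482530 rad, θ = 70° → φ = 54.3465°, λ = -104.4519°.
Leg 3: from (54.3465°, -104.4519°), δ = 3065/6371.0088 = 0.481086 rad, θ = 268.3° → φ = 45.4243°, λ = -145.6776°.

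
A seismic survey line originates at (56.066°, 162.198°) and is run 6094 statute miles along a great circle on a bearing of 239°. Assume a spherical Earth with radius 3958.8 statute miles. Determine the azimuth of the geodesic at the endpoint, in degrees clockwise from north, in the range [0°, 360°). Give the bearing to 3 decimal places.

final bearing 209.718°

δ = 6094/3958.8 = 1.539355 rad (88.1986°).
Start latitude φ₁ = 0.978536 rad; initial bearing θ = 4.171337 rad.
Applying the spherical law of cosines for sides, sin φ₂ = sin φ₁ cos δ + cos φ₁ sin δ cos θ = -0.261290, so φ₂ = -15.147°.
Then Δλ = atan2(-0.478266, 0.248223) = -1.092060 rad, from sin θ sin δ cos φ₁ over cos δ − sin φ₁ sin φ₂.
λ₂ = λ₁ + Δλ = 99.628°.
The forward bearing on arrival equals the back-azimuth from the destination plus 180°.
Back-azimuth from P₂ (-15.147°, 99.628°) to P₁ (56.066°, 162.198°), with Δλ' = λ₁ − λ₂ = 62.570°: atan2( sin Δλ' cos φ₁ , cos φ₂ sin φ₁ − sin φ₂ cos φ₁ cos Δλ' ) = 29.718°.
Final bearing = (29.718° + 180°) mod 360° = 209.718°.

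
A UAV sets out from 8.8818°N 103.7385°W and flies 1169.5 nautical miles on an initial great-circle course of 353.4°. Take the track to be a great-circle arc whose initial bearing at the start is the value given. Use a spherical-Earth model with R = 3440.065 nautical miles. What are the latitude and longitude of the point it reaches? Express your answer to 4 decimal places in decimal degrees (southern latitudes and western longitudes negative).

Angular distance δ = d/R = 1169.5 / 3440.065 = 0.339965 rad.
Start latitude φ₁ = 0.155017 rad; initial bearing θ = 6.167994 rad.
Destination latitude: φ₂ = arcsin( sin φ₁ cos δ + cos φ₁ sin δ cos θ ) = arcsin(0.472832) = 28.2183°.
Then Δλ = atan2(-0.037867, 0.869763) = -0.043509 rad, from sin θ sin δ cos φ₁ over cos δ − sin φ₁ sin φ₂.
λ₂ = -103.7385° + -2.4929° = -106.2314°.

latitude 28.2183°, longitude -106.2314°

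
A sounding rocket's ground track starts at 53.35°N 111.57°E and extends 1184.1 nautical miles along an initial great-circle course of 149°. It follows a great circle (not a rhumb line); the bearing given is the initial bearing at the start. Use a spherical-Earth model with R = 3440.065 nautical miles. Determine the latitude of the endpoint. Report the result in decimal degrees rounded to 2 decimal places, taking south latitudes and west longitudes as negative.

δ = 1184.1/3440.065 = 0.344209 rad (19.7217°).
With φ₁ = 53.35° = 0.931133 rad and θ = 149° = 2.600541 rad:
Applying the spherical law of cosines for sides, sin φ₂ = sin φ₁ cos δ + cos φ₁ sin δ cos θ = 0.582574, so φ₂ = 35.63°.
Δλ = atan2( sin θ sin δ cos φ₁ , cos δ − sin φ₁ sin φ₂ ) = atan2(0.103746, 0.473945) = 0.215499 rad = 12.35°.
λ₂ = λ₁ + Δλ = 123.92°.

latitude 35.63°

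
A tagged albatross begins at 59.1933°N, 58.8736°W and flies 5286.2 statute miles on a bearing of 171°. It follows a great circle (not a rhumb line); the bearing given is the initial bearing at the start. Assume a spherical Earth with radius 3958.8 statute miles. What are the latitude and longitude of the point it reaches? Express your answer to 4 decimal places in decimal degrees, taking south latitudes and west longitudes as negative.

latitude -16.9464°, longitude -49.7235°

The arc subtends δ = 5286.2/3958.8 = 1.335304 rad at the centre.
With φ₁ = 59.1933° = 1.033118 rad and θ = 171° = 2.984513 rad:
Destination latitude: φ₂ = arcsin( sin φ₁ cos δ + cos φ₁ sin δ cos θ ) = arcsin(-0.291476) = -16.9464°.
Δλ = atan2( sin θ sin δ cos φ₁ , cos δ − sin φ₁ sin φ₂ ) = atan2(0.077906, 0.483671) = 0.159700 rad = 9.1501°.
λ₂ = λ₁ + Δλ = -49.7235°.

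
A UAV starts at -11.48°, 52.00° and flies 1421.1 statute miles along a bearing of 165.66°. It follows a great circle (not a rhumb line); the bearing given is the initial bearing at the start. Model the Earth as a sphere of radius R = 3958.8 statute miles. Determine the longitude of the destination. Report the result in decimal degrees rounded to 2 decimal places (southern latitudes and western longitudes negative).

longitude 57.85°

Angular distance δ = d/R = 1421.1 / 3958.8 = 0.358972 rad.
Start latitude φ₁ = -0.200364 rad; initial bearing θ = 2.891312 rad.
Destination latitude: φ₂ = arcsin( sin φ₁ cos δ + cos φ₁ sin δ cos θ ) = arcsin(-0.519897) = -31.33°.
Δλ = atan2( sin θ sin δ cos φ₁ , cos δ − sin φ₁ sin φ₂ ) = atan2(0.085271, 0.832785) = 0.102037 rad = 5.85°.
λ₂ = 52.00° + 5.85° = 57.85°.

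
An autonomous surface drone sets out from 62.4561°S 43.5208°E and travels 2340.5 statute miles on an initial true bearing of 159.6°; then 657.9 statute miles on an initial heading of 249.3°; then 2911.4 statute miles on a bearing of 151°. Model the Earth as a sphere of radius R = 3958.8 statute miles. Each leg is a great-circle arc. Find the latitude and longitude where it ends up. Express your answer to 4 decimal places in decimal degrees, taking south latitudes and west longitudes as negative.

Apply the spherical direct solution leg by leg, carrying full precision between legs.
Leg 1: from (-62.4561°, 43.5208°), δ = 2340.5/3958.8 = 0.591215 rad, θ = 159.6° → φ = -77.8876°, λ = 155.7151°.
Leg 2: from (-77.8876°, 155.7151°), δ = 657.9/3958.8 = 0.166187 rad, θ = 249.3° → φ = -77.5639°, λ = 109.7790°.
Leg 3: from (-77.5639°, 109.7790°), δ = 2911.4/3958.8 = 0.735425 rad, θ = 151° → φ = -58.2673°, λ = -108.4215°.

latitude -58.2673°, longitude -108.4215°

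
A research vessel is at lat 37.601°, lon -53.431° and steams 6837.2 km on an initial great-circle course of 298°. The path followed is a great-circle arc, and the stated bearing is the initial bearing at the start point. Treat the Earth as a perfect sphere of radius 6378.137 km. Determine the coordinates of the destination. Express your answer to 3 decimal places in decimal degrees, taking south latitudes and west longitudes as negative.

Angular distance δ = d/R = 6837.2 / 6378.137 = 1.071974 rad.
With φ₁ = 37.601° = 0.656261 rad and θ = 298° = 5.201081 rad:
Destination latitude: φ₂ = arcsin( sin φ₁ cos δ + cos φ₁ sin δ cos θ ) = arcsin(0.618524) = 38.208°.
For the longitude increment, Δλ = atan2( sin θ sin δ cos φ₁, cos δ − sin φ₁ sin φ₂ ) = atan2(-0.614300, 0.100994) = -80.664°.
λ₂ = λ₁ + Δλ = -134.095°.

latitude 38.208°, longitude -134.095°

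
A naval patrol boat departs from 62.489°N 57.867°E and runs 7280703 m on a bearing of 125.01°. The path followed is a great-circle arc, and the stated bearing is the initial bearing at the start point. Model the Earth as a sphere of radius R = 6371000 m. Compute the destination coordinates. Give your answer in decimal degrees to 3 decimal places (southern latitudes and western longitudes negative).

latitude 7.297°, longitude 106.566°

δ = 7280703/6371000 = 1.142788 rad (65.4769°).
With φ₁ = 62.489° = 1.090639 rad and θ = 125.01° = 2.181836 rad:
Destination latitude: φ₂ = arcsin( sin φ₁ cos δ + cos φ₁ sin δ cos θ ) = arcsin(0.127019) = 7.297°.
Δλ = atan2( sin θ sin δ cos φ₁ , cos δ − sin φ₁ sin φ₂ ) = atan2(0.344208, 0.302403) = 0.849960 rad = 48.699°.
λ₂ = λ₁ + Δλ = 106.566°.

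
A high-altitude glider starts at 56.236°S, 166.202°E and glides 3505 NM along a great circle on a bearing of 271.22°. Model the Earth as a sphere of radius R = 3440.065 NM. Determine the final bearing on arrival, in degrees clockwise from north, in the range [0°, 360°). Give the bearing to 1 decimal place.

δ = 3505/3440.065 = 1.018876 rad (58.3773°).
Start latitude φ₁ = -0.981503 rad; initial bearing θ = 4.733682 rad.
Destination latitude: φ₂ = arcsin( sin φ₁ cos δ + cos φ₁ sin δ cos θ ) = arcsin(-0.425812) = -25.202°.
For the longitude increment, Δλ = atan2( sin θ sin δ cos φ₁, cos δ − sin φ₁ sin φ₂ ) = atan2(-0.473144, 0.170332) = -70.201°.
λ₂ = λ₁ + Δλ = 96.001°.
The forward bearing on arrival equals the back-azimuth from the destination plus 180°.
Back-azimuth from P₂ (-25.2°, 96.0°) to P₁ (-56.2°, 166.2°), with Δλ' = λ₁ − λ₂ = 70.2°: atan2( sin Δλ' cos φ₁ , cos φ₂ sin φ₁ − sin φ₂ cos φ₁ cos Δλ' ) = 142.1°.
Final bearing = (142.1° + 180°) mod 360° = 322.1°.

final bearing 322.1°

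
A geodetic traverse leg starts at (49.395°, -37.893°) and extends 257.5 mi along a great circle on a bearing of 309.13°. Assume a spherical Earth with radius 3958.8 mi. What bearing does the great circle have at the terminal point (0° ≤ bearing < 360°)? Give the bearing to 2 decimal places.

The arc subtends δ = 257.5/3958.8 = 0.065045 rad at the centre.
Converting: φ₁ = 0.862105 rad, θ = 5.395336 rad.
Applying the spherical law of cosines for sides, sin φ₂ = sin φ₁ cos δ + cos φ₁ sin δ cos θ = 0.784306, so φ₂ = 51.657°.
Then Δλ = atan2(-0.032816, 0.402429) = -0.081365 rad, from sin θ sin δ cos φ₁ over cos δ − sin φ₁ sin φ₂.
λ₂ = -37.893° + -4.662° = -42.555°.
The forward bearing on arrival equals the back-azimuth from the destination plus 180°.
Back-azimuth from P₂ (51.66°, -42.55°) to P₁ (49.40°, -37.89°), with Δλ' = λ₁ − λ₂ = 4.66°: atan2( sin Δλ' cos φ₁ , cos φ₂ sin φ₁ − sin φ₂ cos φ₁ cos Δλ' ) = 125.53°.
Final bearing = (125.53° + 180°) mod 360° = 305.53°.

final bearing 305.53°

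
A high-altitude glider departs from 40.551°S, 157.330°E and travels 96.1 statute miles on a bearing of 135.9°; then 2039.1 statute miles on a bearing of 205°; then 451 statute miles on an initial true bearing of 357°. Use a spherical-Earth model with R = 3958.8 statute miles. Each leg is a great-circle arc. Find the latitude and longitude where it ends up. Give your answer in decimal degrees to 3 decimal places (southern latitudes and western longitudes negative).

latitude -59.163°, longitude 127.589°

Apply the spherical direct solution leg by leg, carrying full precision between legs.
Leg 1: from (-40.551°, 157.330°), δ = 96.1/3958.8 = 0.024275 rad, θ = 135.9° → φ = -41.543°, λ = 158.623°.
Leg 2: from (-41.543°, 158.623°), δ = 2039.1/3958.8 = 0.515080 rad, θ = 205° → φ = -65.683°, λ = 128.254°.
Leg 3: from (-65.683°, 128.254°), δ = 451/3958.8 = 0.113923 rad, θ = 357° → φ = -59.163°, λ = 127.589°.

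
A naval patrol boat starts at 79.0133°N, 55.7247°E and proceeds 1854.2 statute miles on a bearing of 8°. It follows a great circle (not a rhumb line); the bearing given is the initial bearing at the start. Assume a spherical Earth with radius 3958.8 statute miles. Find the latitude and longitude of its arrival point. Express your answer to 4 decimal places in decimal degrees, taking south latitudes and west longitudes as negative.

The arc subtends δ = 1854.2/3958.8 = 0.468374 rad at the centre.
With φ₁ = 79.0133° = 1.379042 rad and θ = 8° = 0.139626 rad:
Destination latitude: φ₂ = arcsin( sin φ₁ cos δ + cos φ₁ sin δ cos θ ) = arcsin(0.961147) = 73.9761°.
For the longitude increment, Δλ = atan2( sin θ sin δ cos φ₁, cos δ − sin φ₁ sin φ₂ ) = atan2(0.011974, -0.051227) = 166.8439°.
λ₂ = 55.7247° + 166.8439° = 222.5686°, normalized to (−180°, 180°] → -137.4314°.

latitude 73.9761°, longitude -137.4314°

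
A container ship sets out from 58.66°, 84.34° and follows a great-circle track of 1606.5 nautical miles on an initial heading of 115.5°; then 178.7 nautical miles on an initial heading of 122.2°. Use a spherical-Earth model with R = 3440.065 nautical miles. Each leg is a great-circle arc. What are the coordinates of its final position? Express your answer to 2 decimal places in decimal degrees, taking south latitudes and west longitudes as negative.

Apply the spherical direct solution leg by leg, carrying full precision between legs.
Leg 1: from (58.66°, 84.34°), δ = 1606.5/3440.065 = 0.466997 rad, θ = 115.5° → φ = 41.44°, λ = 117.16°.
Leg 2: from (41.44°, 117.16°), δ = 178.7/3440.065 = 0.051947 rad, θ = 122.2° → φ = 39.81°, λ = 120.44°.

latitude 39.81°, longitude 120.44°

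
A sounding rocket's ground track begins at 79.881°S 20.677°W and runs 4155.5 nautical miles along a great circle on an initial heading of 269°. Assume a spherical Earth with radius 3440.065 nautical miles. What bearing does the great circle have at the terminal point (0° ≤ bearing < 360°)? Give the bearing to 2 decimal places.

Angular distance δ = d/R = 4155.5 / 3440.065 = 1.207971 rad.
Converting: φ₁ = -1.394186 rad, θ = 4.694936 rad.
sin φ₂ = sin φ₁ cos δ + cos φ₁ sin δ cos θ = (-0.984445)(0.354917) + (0.175693)(0.934898)(-0.017452) = -0.352263
φ₂ = asin(-0.352263) = -0.359988 rad = -20.626°.
Then Δλ = atan2(-0.164230, 0.008134) = -1.521311 rad, from sin θ sin δ cos φ₁ over cos δ − sin φ₁ sin φ₂.
λ₂ = -20.677° + -87.165° = -107.842°.
The forward bearing on arrival equals the back-azimuth from the destination plus 180°.
Back-azimuth from P₂ (-20.63°, -107.84°) to P₁ (-79.88°, -20.68°), with Δλ' = λ₁ − λ₂ = 87.16°: atan2( sin Δλ' cos φ₁ , cos φ₂ sin φ₁ − sin φ₂ cos φ₁ cos Δλ' ) = 169.18°.
Final bearing = (169.18° + 180°) mod 360° = 349.18°.

final bearing 349.18°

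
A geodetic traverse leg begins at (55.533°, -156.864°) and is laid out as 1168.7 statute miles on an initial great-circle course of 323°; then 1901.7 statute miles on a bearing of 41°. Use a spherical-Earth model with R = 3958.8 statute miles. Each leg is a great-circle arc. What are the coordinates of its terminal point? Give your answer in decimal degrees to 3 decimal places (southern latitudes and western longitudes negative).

latitude 72.285°, longitude -98.353°

Apply the spherical direct solution leg by leg, carrying full precision between legs.
Leg 1: from (55.533°, -156.864°), δ = 1168.7/3958.8 = 0.295216 rad, θ = 323° → φ = 66.968°, λ = 176.550°.
Leg 2: from (66.968°, 176.550°), δ = 1901.7/3958.8 = 0.480373 rad, θ = 41° → φ = 72.285°, λ = -98.353°.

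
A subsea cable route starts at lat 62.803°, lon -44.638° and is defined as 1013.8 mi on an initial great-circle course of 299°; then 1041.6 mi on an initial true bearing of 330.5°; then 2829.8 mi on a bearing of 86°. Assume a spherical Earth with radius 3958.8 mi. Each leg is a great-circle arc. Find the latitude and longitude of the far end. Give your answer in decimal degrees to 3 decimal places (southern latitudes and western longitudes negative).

Apply the spherical direct solution leg by leg, carrying full precision between legs.
Leg 1: from (62.803°, -44.638°), δ = 1013.8/3958.8 = 0.256088 rad, θ = 299° → φ = 66.428°, λ = -78.279°.
Leg 2: from (66.428°, -78.279°), δ = 1041.6/3958.8 = 0.263110 rad, θ = 330.5° → φ = 77.302°, λ = -113.915°.
Leg 3: from (77.302°, -113.915°), δ = 2829.8/3958.8 = 0.714813 rad, θ = 86° → φ = 48.314°, λ = -34.433°.

latitude 48.314°, longitude -34.433°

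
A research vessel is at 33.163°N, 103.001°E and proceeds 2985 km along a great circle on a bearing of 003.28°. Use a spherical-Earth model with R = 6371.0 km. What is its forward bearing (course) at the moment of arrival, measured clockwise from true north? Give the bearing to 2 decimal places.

final bearing 5.49°

Central angle δ = d/R = 0.468529 rad.
Start latitude φ₁ = 0.578804 rad; initial bearing θ = 0.057247 rad.
sin φ₂ = sin φ₁ cos δ + cos φ₁ sin δ cos θ = (0.547023)(0.892233) + (0.837118)(0.451575)(0.998362) = 0.865474
φ₂ = asin(0.865474) = 1.046095 rad = 59.937°.
For the longitude increment, Δλ = atan2( sin θ sin δ cos φ₁, cos δ − sin φ₁ sin φ₂ ) = atan2(0.021629, 0.418800) = 2.956°.
Hence λ₂ = 103.001° + 2.956° = 105.957°.
The forward bearing on arrival equals the back-azimuth from the destination plus 180°.
Back-azimuth from P₂ (59.94°, 105.96°) to P₁ (33.16°, 103.00°), with Δλ' = λ₁ − λ₂ = -2.96°: atan2( sin Δλ' cos φ₁ , cos φ₂ sin φ₁ − sin φ₂ cos φ₁ cos Δλ' ) = 185.49°.
Final bearing = (185.49° + 180°) mod 360° = 5.49°.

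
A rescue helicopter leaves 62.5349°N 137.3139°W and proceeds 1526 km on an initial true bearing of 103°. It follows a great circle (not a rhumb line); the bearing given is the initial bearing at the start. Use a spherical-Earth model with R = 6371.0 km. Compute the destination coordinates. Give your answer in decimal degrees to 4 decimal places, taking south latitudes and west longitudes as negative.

latitude 56.8611°, longitude -112.2994°

Central angle δ = d/R = 0.239523 rad.
Start latitude φ₁ = 1.091440 rad; initial bearing θ = 1.797689 rad.
Applying the spherical law of cosines for sides, sin φ₂ = sin φ₁ cos δ + cos φ₁ sin δ cos θ = 0.837347, so φ₂ = 56.8611°.
Then Δλ = atan2(0.106612, 0.228480) = 0.436586 rad, from sin θ sin δ cos φ₁ over cos δ − sin φ₁ sin φ₂.
Hence λ₂ = -137.3139° + 25.0145° = -112.2994°.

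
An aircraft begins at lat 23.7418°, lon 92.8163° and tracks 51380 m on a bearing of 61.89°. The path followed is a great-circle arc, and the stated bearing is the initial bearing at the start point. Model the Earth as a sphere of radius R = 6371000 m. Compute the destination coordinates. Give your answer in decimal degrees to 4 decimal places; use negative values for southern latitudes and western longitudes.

δ = 51380/6371000 = 0.008065 rad (0.4621°).
Start latitude φ₁ = 0.414373 rad; initial bearing θ = 1.080184 rad.
Destination latitude: φ₂ = arcsin( sin φ₁ cos δ + cos φ₁ sin δ cos θ ) = arcsin(0.406081) = 23.9589°.
Then Δλ = atan2(0.006511, 0.836473) = 0.007784 rad, from sin θ sin δ cos φ₁ over cos δ − sin φ₁ sin φ₂.
Hence λ₂ = 92.8163° + 0.4460° = 93.2623°.

latitude 23.9589°, longitude 93.2623°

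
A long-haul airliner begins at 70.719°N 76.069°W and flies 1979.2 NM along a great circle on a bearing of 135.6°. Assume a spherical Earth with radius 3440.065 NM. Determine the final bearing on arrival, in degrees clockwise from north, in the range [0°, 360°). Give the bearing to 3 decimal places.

final bearing 162.012°

The arc subtends δ = 1979.2/3440.065 = 0.575338 rad at the centre.
Start latitude φ₁ = 1.234279 rad; initial bearing θ = 2.366666 rad.
Applying the spherical law of cosines for sides, sin φ₂ = sin φ₁ cos δ + cos φ₁ sin δ cos θ = 0.663581, so φ₂ = 41.574°.
For the longitude increment, Δλ = atan2( sin θ sin δ cos φ₁, cos δ − sin φ₁ sin φ₂ ) = atan2(0.125708, 0.212648) = 30.590°.
λ₂ = -76.069° + 30.590° = -45.479°.
The forward bearing on arrival equals the back-azimuth from the destination plus 180°.
Back-azimuth from P₂ (41.574°, -45.479°) to P₁ (70.719°, -76.069°), with Δλ' = λ₁ − λ₂ = -30.590°: atan2( sin Δλ' cos φ₁ , cos φ₂ sin φ₁ − sin φ₂ cos φ₁ cos Δλ' ) = 342.012°.
Final bearing = (342.012° + 180°) mod 360° = 162.012°.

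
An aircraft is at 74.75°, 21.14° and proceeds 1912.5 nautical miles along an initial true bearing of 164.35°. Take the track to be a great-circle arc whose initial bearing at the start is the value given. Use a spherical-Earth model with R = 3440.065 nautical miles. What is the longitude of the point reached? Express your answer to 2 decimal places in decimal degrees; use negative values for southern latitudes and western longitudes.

Central angle δ = d/R = 0.555949 rad.
With φ₁ = 74.75° = 1.304634 rad and θ = 164.35° = 2.868449 rad:
Destination latitude: φ₂ = arcsin( sin φ₁ cos δ + cos φ₁ sin δ cos θ ) = arcsin(0.685822) = 43.30°.
Δλ = atan2( sin θ sin δ cos φ₁ , cos δ − sin φ₁ sin φ₂ ) = atan2(0.037447, 0.187728) = 0.196889 rad = 11.28°.
λ₂ = 21.14° + 11.28° = 32.42°.

longitude 32.42°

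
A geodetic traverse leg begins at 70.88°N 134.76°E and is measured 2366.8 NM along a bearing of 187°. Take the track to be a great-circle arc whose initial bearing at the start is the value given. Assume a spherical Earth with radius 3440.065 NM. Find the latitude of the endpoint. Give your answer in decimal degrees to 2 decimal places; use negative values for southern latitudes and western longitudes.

The arc subtends δ = 2366.8/3440.065 = 0.688010 rad at the centre.
Converting: φ₁ = 1.237089 rad, θ = 3.263766 rad.
sin φ₂ = sin φ₁ cos δ + cos φ₁ sin δ cos θ = (0.944835)(0.772511) + (0.327548)(0.635001)(-0.992546) = 0.523452
φ₂ = asin(0.523452) = 0.550898 rad = 31.56°.
Δλ = atan2( sin θ sin δ cos φ₁ , cos δ − sin φ₁ sin φ₂ ) = atan2(-0.025348, 0.277935) = -0.090950 rad = -5.21°.
Hence λ₂ = 134.76° + -5.21° = 129.55°.

latitude 31.56°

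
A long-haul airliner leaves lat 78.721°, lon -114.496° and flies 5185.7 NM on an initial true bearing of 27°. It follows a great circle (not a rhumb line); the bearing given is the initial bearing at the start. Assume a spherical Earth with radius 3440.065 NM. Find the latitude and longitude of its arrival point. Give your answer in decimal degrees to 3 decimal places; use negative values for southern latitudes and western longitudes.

latitude 13.651°, longitude 37.713°

The arc subtends δ = 5185.7/3440.065 = 1.507442 rad at the centre.
Converting: φ₁ = 1.373941 rad, θ = 0.471239 rad.
Destination latitude: φ₂ = arcsin( sin φ₁ cos δ + cos φ₁ sin δ cos θ ) = arcsin(0.236008) = 13.651°.
Then Δλ = atan2(0.088616, -0.168138) = 2.656545 rad, from sin θ sin δ cos φ₁ over cos δ − sin φ₁ sin φ₂.
λ₂ = λ₁ + Δλ = 37.713°.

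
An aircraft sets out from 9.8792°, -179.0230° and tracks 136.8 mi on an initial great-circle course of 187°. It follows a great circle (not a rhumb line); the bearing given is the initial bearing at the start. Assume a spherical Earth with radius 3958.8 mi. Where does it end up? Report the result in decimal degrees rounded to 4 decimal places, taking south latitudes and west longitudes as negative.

Central angle δ = d/R = 0.034556 rad.
Converting: φ₁ = 0.172425 rad, θ = 3.263766 rad.
Applying the spherical law of cosines for sides, sin φ₂ = sin φ₁ cos δ + cos φ₁ sin δ cos θ = 0.137686, so φ₂ = 7.9140°.
Then Δλ = atan2(-0.004148, 0.975780) = -0.004251 rad, from sin θ sin δ cos φ₁ over cos δ − sin φ₁ sin φ₂.
Hence λ₂ = -179.0230° + -0.2436° = -179.2666°.

latitude 7.9140°, longitude -179.2666°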